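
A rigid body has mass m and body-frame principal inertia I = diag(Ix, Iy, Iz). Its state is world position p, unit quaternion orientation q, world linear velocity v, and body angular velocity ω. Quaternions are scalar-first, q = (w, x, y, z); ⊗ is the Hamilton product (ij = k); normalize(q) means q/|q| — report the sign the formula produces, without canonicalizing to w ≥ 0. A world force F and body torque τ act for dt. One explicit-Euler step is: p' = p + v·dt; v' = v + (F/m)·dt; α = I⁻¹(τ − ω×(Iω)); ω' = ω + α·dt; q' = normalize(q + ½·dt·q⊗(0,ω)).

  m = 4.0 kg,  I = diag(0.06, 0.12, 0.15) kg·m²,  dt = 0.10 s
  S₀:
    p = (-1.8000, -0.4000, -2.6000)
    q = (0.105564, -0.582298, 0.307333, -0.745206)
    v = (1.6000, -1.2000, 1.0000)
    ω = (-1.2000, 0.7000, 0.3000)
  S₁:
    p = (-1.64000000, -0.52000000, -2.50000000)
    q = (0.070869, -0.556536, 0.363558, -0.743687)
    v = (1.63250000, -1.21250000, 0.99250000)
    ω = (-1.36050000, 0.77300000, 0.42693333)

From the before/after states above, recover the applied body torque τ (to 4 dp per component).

Δω = ω₁−ω₀ = (-0.16050000, 0.07300000, 0.12693333)
ω₀×(Iω₀) = (0.0063, 0.0324, -0.0504)
applied torque τ = (-0.0900, 0.1200, 0.1400)

τ = (-0.0900, 0.1200, 0.1400)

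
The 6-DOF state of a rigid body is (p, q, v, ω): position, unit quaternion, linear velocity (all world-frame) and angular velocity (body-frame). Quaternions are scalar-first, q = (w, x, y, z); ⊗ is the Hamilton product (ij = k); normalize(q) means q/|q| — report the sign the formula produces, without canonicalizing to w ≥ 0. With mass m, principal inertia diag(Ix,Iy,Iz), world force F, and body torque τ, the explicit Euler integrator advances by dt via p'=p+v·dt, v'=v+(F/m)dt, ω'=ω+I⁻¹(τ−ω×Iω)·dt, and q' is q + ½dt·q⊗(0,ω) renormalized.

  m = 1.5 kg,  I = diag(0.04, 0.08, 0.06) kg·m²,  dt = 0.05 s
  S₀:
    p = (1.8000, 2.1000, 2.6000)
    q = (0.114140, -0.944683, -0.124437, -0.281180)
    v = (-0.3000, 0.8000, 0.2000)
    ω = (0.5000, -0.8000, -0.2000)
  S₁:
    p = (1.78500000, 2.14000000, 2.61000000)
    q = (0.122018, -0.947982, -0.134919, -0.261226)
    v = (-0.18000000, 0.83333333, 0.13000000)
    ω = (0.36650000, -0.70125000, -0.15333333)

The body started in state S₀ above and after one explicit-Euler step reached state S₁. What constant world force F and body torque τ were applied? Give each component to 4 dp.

Δω = ω₁−ω₀ = (-0.13350000, 0.09875000, 0.04666667)
τ = I·(Δω/dt) + ω₀×(Iω₀) = (-0.1100, 0.1600, 0.0400)
Δv = v₁−v₀ = (0.12000000, 0.03333333, -0.07000000)
applied force F = (3.6000, 1.0000, -2.1000)

F = (3.6000, 1.0000, -2.1000)
τ = (-0.1100, 0.1600, 0.0400)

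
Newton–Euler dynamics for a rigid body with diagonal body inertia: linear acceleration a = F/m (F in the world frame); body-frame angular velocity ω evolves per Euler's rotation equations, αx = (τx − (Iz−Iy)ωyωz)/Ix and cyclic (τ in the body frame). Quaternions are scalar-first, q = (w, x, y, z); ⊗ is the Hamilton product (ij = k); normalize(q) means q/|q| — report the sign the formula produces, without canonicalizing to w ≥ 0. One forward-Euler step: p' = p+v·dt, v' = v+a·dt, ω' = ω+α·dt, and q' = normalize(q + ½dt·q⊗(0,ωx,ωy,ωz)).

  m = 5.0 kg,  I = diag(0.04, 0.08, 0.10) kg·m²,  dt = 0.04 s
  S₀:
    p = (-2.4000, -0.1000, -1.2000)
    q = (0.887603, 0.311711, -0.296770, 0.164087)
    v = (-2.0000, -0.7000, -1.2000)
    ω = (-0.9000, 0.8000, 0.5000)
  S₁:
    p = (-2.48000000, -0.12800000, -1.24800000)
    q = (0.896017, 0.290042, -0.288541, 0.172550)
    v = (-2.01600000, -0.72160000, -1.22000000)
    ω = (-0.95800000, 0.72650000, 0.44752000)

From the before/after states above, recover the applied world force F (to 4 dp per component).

F = (-2.0000, -2.7000, -2.5000)

velocity change Δv = (-0.01600000, -0.02160000, -0.02000000)
m·(v₁−v₀)/dt = (-2.0000, -2.7000, -2.5000)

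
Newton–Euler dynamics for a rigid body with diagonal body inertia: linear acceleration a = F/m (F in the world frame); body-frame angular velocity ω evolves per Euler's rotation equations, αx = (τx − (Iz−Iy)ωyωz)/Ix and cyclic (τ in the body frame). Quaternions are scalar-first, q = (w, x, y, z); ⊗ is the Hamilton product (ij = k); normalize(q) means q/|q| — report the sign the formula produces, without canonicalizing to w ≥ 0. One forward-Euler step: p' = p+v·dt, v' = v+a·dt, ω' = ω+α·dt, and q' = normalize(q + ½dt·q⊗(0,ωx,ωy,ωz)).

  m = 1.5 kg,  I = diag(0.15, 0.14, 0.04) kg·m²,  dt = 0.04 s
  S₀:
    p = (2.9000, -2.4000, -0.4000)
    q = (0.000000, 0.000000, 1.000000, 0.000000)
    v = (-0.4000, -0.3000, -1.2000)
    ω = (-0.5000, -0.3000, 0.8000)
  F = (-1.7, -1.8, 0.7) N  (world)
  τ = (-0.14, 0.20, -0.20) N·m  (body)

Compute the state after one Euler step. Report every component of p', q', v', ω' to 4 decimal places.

a = (-1.1333, -1.2000, 0.4667)
p + v·dt = (2.8840, -2.4120, -0.4480)
new velocity v' = (-0.4453, -0.3480, -1.1813)
gyro term ω×Iω = (0.0240, -0.0440, -0.0015)
(τ − ω×Iω)/I = (-1.0933, 1.7429, -4.9625)
ω + α·dt = (-0.5437, -0.2303, 0.6015)
2q̇ = q⊗(0,ω) = (0.3000000, 0.8000000, 0.0000000, 0.5000000)
q + ½dt·q⊗(0,ω), renormalized = (0.0060, 0.0160, 0.9998, 0.0100)

p' = (2.8840, -2.4120, -0.4480)
q' = (0.0060, 0.0160, 0.9998, 0.0100)
v' = (-0.4453, -0.3480, -1.1813)
ω' = (-0.5437, -0.2303, 0.6015)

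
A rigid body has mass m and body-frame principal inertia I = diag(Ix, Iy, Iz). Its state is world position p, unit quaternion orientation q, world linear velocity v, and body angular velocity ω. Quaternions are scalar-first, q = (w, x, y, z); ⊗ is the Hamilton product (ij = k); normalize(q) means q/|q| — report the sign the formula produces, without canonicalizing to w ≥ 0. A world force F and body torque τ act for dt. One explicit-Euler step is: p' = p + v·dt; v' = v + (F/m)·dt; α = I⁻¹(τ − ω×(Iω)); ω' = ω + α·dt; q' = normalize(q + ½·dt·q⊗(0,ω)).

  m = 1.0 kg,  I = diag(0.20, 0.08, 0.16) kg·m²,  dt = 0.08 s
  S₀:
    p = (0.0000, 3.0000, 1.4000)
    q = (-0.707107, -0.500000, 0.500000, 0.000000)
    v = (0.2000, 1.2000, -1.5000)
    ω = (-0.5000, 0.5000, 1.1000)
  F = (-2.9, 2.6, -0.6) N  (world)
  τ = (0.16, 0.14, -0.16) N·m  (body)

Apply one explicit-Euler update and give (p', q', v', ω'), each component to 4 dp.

p' = (0.0160, 3.0960, 1.2800)
q' = (-0.7261, -0.4632, 0.5072, -0.0311)
v' = (-0.0320, 1.4080, -1.5480)
ω' = (-0.4536, 0.6620, 1.0050)

ω×(Iω) gyroscopic = (0.0440, -0.0220, 0.0300)
(τ − ω×Iω)/I = (0.5800, 2.0250, -1.1875)
ω + α·dt = (-0.4536, 0.6620, 1.0050)
Hamilton product q⊗(0,ω) = (-0.5000000, 0.9035535, 0.1964465, -0.7778177)
updated quaternion q' = (-0.7261, -0.4632, 0.5072, -0.0311)
a = F/m = (-2.9000, 2.6000, -0.6000)
p + v·dt = (0.0160, 3.0960, 1.2800)
v + (F/m)dt = (-0.0320, 1.4080, -1.5480)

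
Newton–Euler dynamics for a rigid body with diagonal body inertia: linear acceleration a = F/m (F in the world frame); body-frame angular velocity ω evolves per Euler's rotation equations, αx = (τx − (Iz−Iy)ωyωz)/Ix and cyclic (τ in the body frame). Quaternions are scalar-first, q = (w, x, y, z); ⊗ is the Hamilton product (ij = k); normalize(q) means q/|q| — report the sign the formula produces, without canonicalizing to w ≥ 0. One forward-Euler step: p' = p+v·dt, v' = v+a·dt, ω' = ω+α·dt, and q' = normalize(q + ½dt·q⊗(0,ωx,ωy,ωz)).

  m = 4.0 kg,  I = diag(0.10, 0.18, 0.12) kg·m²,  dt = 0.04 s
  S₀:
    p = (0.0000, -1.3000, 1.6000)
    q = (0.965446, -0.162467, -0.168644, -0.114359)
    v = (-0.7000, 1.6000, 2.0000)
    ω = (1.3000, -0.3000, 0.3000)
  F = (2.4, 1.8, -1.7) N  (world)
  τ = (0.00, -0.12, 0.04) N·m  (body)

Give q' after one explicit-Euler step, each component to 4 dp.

2q̇ = q⊗(0,ω) = (0.1949216, 1.1701789, -0.3895604, 0.5576111)
q' = normalize(q + ½dt·q⊗(0,ω)) = (0.9690, -0.1390, -0.1764, -0.1032)

q' = (0.9690, -0.1390, -0.1764, -0.1032)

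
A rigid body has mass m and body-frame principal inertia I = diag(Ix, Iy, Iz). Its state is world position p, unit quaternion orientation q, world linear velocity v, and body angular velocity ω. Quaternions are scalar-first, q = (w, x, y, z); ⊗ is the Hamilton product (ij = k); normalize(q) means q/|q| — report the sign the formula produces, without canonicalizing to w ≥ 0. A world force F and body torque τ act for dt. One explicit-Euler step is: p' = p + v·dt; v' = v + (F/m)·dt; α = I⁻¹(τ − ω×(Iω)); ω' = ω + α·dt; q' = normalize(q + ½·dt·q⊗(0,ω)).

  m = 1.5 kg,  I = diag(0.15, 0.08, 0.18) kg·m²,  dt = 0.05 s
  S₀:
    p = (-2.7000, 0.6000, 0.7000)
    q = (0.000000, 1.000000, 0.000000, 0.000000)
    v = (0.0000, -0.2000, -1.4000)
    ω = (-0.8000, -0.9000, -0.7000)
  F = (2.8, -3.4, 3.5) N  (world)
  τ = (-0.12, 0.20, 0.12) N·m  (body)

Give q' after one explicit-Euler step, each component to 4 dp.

2q̇ = q⊗(0,ω) = (0.8000000, 0.0000000, 0.7000000, -0.9000000)
q + ½dt·q⊗(0,ω), renormalized = (0.0200, 0.9994, 0.0175, -0.0225)

q' = (0.0200, 0.9994, 0.0175, -0.0225)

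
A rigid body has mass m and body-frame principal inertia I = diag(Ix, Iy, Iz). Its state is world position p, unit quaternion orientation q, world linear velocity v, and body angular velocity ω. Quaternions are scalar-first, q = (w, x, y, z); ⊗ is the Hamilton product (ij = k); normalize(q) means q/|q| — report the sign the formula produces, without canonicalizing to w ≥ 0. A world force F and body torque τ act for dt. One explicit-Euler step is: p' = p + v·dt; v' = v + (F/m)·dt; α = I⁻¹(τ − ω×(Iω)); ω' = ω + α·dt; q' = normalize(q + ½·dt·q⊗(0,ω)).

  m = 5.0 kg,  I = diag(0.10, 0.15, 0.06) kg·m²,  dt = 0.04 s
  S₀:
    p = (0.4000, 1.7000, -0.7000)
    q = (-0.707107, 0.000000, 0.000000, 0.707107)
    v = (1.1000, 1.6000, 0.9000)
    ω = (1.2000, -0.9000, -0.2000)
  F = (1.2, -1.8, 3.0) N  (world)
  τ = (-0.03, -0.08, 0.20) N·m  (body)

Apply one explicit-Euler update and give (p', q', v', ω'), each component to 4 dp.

angular accel α = (-0.1380, -0.4693, 4.2333)
ω' = ω + α·dt = (1.1945, -0.9188, -0.0307)
2q̇ = q⊗(0,ω) = (0.1414214, -0.2121321, 1.4849247, 0.1414214)
q + ½dt·q⊗(0,ω), renormalized = (-0.7040, -0.0042, 0.0297, 0.7096)
linear accel F/m = (0.2400, -0.3600, 0.6000)
new position p' = (0.4440, 1.7640, -0.6640)
v' = v + a·dt = (1.1096, 1.5856, 0.9240)

p' = (0.4440, 1.7640, -0.6640)
q' = (-0.7040, -0.0042, 0.0297, 0.7096)
v' = (1.1096, 1.5856, 0.9240)
ω' = (1.1945, -0.9188, -0.0307)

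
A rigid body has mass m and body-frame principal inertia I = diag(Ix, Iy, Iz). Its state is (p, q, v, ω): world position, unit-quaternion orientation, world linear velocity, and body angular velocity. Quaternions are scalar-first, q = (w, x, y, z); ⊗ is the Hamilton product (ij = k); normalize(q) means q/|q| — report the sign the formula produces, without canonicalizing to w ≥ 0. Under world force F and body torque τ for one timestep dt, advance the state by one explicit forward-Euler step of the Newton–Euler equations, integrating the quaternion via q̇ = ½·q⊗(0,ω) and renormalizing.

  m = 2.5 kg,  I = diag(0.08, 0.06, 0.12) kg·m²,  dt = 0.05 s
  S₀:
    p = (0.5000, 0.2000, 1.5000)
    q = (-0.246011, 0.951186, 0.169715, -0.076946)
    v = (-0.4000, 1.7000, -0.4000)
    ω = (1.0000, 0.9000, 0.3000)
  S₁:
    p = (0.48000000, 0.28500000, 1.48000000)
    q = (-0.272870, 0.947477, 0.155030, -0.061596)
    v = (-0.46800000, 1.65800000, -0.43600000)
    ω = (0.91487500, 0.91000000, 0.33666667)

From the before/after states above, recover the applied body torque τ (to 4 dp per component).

τ = (-0.1200, 0.0000, 0.0700)

rate change Δω = (-0.08512500, 0.01000000, 0.03666667)
gyro term ω₀×Iω₀ = (0.0162, -0.0120, -0.0180)
applied torque τ = (-0.1200, 0.0000, 0.0700)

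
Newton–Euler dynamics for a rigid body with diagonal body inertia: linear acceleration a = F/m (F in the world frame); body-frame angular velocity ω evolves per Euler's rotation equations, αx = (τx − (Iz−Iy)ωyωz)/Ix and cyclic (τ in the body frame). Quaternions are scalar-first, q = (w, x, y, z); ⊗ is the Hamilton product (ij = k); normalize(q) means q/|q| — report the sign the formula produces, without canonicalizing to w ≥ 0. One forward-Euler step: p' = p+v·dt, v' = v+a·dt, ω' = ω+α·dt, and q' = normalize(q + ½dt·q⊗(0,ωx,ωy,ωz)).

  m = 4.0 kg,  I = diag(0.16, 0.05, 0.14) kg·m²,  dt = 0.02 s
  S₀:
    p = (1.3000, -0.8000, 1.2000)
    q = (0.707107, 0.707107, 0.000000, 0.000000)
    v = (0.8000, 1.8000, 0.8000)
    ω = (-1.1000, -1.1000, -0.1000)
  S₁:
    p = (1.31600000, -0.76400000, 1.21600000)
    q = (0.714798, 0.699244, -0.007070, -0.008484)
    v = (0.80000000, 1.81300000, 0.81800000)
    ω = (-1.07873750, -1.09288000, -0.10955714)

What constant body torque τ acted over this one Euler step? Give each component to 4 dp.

ω₁ − ω₀ = (0.02126250, 0.00712000, -0.00955714)
I·α + gyro = (0.1800, 0.0200, -0.2000)

τ = (0.1800, 0.0200, -0.2000)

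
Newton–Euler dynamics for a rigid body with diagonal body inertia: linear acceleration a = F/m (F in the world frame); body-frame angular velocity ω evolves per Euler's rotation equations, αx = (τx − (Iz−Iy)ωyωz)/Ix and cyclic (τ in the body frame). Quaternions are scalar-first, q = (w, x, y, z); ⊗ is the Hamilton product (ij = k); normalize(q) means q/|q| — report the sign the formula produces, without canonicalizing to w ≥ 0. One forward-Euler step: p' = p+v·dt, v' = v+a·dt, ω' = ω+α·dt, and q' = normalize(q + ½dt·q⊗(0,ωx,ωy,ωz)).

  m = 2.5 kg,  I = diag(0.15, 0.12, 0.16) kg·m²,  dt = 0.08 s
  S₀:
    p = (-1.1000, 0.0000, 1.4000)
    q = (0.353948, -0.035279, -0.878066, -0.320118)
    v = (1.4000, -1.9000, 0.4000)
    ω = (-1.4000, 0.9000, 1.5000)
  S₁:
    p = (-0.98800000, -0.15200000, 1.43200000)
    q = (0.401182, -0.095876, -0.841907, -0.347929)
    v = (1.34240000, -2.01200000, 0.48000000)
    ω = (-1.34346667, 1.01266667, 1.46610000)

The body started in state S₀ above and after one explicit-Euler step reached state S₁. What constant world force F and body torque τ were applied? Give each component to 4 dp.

F = (-1.8000, -3.5000, 2.5000)
τ = (0.1600, 0.1900, -0.0300)

velocity change Δv = (-0.05760000, -0.11200000, 0.08000000)
applied force F = (-1.8000, -3.5000, 2.5000)
Δω = ω₁−ω₀ = (0.05653333, 0.11266667, -0.03390000)
I·α + gyro = (0.1600, 0.1900, -0.0300)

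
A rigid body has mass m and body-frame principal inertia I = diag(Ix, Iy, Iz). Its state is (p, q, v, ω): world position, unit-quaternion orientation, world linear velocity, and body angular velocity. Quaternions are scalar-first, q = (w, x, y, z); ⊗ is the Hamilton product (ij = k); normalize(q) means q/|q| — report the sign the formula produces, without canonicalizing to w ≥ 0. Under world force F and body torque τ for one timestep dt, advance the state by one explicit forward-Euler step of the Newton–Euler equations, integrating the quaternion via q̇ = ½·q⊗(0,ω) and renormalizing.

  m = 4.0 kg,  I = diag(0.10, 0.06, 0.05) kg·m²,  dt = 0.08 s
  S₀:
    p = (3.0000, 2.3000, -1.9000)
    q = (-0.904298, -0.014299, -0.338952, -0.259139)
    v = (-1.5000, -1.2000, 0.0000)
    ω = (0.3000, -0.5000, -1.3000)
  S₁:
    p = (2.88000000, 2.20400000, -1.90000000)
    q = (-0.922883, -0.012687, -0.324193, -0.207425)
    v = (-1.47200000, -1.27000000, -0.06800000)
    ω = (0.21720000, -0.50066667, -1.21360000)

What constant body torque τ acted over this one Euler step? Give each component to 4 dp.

rate change Δω = (-0.08280000, -0.00066667, 0.08640000)
I·α + gyro = (-0.1100, -0.0200, 0.0600)

τ = (-0.1100, -0.0200, 0.0600)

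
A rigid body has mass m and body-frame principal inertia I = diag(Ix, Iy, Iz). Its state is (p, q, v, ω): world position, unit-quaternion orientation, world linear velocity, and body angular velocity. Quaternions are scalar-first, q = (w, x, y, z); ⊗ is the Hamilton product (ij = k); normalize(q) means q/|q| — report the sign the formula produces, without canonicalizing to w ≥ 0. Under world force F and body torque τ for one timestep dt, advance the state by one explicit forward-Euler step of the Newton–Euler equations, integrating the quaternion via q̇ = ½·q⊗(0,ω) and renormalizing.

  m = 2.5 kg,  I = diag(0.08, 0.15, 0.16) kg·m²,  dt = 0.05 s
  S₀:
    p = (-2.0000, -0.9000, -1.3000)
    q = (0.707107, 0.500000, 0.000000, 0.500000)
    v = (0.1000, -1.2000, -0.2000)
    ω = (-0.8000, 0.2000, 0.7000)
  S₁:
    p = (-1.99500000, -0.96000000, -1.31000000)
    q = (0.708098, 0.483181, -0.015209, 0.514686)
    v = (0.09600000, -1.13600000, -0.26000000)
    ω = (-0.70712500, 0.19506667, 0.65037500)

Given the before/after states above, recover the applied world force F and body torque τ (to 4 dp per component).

F = (-0.2000, 3.2000, -3.0000)
τ = (0.1500, 0.0300, -0.1700)

rate change Δω = (0.09287500, -0.00493333, -0.04962500)
I·α + gyro = (0.1500, 0.0300, -0.1700)
v₁ − v₀ = (-0.00400000, 0.06400000, -0.06000000)
applied force F = (-0.2000, 3.2000, -3.0000)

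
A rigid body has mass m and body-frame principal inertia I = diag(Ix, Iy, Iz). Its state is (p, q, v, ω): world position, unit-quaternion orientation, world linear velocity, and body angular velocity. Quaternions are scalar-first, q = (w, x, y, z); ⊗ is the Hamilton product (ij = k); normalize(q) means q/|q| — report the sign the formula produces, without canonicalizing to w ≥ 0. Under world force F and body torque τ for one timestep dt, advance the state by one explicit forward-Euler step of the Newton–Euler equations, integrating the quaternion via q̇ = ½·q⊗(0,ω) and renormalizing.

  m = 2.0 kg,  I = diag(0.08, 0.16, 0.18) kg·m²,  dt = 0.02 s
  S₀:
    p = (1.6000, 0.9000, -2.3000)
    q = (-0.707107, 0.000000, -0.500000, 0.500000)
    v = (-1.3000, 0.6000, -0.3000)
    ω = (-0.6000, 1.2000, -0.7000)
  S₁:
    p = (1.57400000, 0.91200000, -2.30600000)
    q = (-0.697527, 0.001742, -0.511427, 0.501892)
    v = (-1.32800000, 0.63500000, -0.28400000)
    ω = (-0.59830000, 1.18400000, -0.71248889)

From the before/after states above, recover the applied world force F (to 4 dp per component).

F = (-2.8000, 3.5000, 1.6000)

v₁ − v₀ = (-0.02800000, 0.03500000, 0.01600000)
applied force F = (-2.8000, 3.5000, 1.6000)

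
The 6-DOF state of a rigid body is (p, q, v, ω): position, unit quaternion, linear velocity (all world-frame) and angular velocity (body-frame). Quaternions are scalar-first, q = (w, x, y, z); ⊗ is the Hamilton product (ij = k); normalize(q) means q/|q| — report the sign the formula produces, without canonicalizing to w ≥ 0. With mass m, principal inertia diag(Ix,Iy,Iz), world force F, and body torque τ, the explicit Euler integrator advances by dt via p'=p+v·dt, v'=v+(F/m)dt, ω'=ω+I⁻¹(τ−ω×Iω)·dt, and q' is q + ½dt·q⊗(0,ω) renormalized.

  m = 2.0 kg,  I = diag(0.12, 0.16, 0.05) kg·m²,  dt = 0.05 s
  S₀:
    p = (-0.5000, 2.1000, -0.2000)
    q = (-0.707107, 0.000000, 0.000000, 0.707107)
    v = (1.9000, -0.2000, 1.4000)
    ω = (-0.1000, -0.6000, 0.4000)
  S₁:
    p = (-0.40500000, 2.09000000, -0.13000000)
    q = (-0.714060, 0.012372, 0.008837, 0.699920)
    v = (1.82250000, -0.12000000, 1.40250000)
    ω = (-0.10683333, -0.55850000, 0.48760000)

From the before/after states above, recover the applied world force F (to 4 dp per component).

velocity change Δv = (-0.07750000, 0.08000000, 0.00250000)
m·(v₁−v₀)/dt = (-3.1000, 3.2000, 0.1000)

F = (-3.1000, 3.2000, 0.1000)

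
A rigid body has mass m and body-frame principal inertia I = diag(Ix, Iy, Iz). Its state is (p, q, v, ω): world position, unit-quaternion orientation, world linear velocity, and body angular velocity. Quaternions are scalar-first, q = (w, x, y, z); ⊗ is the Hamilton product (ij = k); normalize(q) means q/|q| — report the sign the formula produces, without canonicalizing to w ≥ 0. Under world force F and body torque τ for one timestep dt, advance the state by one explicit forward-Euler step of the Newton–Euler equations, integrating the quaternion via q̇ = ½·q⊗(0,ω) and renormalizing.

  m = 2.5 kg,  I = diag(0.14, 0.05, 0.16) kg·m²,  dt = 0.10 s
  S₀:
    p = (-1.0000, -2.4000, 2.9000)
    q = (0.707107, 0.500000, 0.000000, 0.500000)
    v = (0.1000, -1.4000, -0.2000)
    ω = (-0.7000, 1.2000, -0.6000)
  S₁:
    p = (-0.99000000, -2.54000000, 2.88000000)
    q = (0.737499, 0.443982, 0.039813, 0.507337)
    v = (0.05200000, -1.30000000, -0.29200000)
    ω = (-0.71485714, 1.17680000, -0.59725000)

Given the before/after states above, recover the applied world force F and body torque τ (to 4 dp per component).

F = (-1.2000, 2.5000, -2.3000)
τ = (-0.1000, -0.0200, 0.0800)

Δv = v₁−v₀ = (-0.04800000, 0.10000000, -0.09200000)
F = m·Δv/dt = (-1.2000, 2.5000, -2.3000)
ω₁ − ω₀ = (-0.01485714, -0.02320000, 0.00275000)
gyro term ω₀×Iω₀ = (-0.0792, -0.0084, 0.0756)
τ = I·(Δω/dt) + ω₀×(Iω₀) = (-0.1000, -0.0200, 0.0800)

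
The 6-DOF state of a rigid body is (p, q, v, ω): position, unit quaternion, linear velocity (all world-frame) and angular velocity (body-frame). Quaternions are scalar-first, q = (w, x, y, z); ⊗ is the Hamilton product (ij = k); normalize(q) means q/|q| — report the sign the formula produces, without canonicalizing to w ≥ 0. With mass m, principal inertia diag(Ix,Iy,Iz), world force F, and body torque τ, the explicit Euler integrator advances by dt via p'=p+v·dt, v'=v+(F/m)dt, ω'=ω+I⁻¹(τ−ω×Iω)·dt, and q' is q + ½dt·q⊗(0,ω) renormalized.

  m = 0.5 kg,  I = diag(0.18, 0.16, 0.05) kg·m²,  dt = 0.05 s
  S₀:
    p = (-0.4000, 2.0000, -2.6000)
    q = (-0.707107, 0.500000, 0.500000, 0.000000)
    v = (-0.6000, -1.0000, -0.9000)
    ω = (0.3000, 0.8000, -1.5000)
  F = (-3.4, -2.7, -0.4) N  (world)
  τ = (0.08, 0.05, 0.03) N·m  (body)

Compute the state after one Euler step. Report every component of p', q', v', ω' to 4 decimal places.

p' = (-0.4300, 1.9500, -2.6450)
q' = (-0.7202, 0.4755, 0.5041, 0.0327)
v' = (-0.9400, -1.2700, -0.9400)
ω' = (0.2856, 0.8339, -1.4652)

ω×(Iω) gyroscopic = (0.1320, -0.0585, -0.0048)
(τ − ω×Iω)/I = (-0.2889, 0.6781, 0.6960)
ω + α·dt = (0.2856, 0.8339, -1.4652)
q⊗(0,ω) = (-0.5500000, -0.9621321, 0.1843144, 1.3106605)
q + ½dt·q⊗(0,ω), renormalized = (-0.7202, 0.4755, 0.5041, 0.0327)
a = F/m = (-6.8000, -5.4000, -0.8000)
p' = p + v·dt = (-0.4300, 1.9500, -2.6450)
new velocity v' = (-0.9400, -1.2700, -0.9400)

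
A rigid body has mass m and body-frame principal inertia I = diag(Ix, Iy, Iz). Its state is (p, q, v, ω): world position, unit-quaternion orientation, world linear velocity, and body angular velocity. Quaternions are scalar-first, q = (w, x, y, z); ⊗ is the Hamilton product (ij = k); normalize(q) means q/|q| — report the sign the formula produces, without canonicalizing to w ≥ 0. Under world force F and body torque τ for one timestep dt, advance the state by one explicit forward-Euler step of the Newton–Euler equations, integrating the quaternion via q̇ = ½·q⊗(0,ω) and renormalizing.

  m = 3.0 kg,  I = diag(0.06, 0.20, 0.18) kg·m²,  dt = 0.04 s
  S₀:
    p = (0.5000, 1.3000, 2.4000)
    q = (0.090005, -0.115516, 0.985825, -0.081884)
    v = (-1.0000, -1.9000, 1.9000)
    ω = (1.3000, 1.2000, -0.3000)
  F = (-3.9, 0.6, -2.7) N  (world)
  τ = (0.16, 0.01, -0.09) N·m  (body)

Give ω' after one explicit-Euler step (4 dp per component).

precession coupling ω×(Iω) = (0.0072, 0.0468, 0.2184)
(τ − ω×Iω)/I = (2.5467, -0.1840, -1.7133)
ω' = ω + α·dt = (1.4019, 1.1926, -0.3685)

ω' = (1.4019, 1.1926, -0.3685)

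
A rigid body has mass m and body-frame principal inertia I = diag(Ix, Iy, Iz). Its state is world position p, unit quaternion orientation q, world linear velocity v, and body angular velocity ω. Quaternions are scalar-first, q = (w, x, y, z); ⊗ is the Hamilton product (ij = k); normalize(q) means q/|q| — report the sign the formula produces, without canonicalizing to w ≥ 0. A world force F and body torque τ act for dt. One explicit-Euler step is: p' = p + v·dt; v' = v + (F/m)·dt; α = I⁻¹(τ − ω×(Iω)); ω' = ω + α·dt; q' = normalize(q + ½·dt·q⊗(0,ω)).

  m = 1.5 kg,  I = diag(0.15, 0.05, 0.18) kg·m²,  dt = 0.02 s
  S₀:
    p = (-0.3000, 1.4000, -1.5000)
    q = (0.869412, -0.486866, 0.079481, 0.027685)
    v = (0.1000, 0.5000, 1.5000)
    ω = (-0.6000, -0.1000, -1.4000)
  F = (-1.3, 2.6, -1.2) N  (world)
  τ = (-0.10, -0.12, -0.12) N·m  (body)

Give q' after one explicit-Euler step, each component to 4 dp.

Hamilton product q⊗(0,ω) = (-0.2454125, -0.6301521, -0.7851646, -1.1208016)
q + ½dt·q⊗(0,ω), renormalized = (0.8669, -0.4931, 0.0716, 0.0165)

q' = (0.8669, -0.4931, 0.0716, 0.0165)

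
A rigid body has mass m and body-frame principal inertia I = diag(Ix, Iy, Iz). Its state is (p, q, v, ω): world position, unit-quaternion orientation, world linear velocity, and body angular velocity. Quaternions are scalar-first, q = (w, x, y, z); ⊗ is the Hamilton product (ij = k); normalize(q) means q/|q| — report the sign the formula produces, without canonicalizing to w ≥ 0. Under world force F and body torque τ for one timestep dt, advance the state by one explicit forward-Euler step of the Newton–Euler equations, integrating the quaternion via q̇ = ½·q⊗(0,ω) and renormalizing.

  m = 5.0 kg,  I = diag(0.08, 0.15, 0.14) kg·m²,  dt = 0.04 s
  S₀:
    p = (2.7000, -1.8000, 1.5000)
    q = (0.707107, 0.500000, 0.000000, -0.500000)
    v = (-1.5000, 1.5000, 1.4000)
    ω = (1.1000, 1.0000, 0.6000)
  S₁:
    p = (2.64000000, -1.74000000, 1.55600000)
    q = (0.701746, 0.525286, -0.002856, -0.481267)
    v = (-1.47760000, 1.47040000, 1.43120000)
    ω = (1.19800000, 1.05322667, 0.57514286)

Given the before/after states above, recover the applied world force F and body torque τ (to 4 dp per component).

F = (2.8000, -3.7000, 3.9000)
τ = (0.1900, 0.1600, -0.0100)

ω₁ − ω₀ = (0.09800000, 0.05322667, -0.02485714)
gyro term ω₀×Iω₀ = (-0.0060, -0.0396, 0.0770)
applied torque τ = (0.1900, 0.1600, -0.0100)
Δv = v₁−v₀ = (0.02240000, -0.02960000, 0.03120000)
F = m·Δv/dt = (2.8000, -3.7000, 3.9000)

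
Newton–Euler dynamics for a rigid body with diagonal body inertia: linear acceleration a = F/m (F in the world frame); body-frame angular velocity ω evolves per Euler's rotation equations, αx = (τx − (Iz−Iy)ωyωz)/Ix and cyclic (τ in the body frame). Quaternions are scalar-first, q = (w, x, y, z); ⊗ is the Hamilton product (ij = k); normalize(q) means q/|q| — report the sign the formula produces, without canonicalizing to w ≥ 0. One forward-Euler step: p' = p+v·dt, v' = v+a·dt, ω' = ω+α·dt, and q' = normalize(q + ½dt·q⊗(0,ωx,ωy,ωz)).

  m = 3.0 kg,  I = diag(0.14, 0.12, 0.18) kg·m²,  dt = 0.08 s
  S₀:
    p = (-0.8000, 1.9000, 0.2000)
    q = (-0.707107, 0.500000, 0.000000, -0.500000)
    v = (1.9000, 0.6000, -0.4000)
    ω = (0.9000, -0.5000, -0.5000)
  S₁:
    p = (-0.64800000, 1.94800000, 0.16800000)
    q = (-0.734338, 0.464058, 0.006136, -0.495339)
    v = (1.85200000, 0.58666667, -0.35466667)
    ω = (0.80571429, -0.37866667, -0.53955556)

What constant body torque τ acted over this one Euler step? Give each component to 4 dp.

Δω = ω₁−ω₀ = (-0.09428571, 0.12133333, -0.03955556)
I·α + gyro = (-0.1500, 0.2000, -0.0800)

τ = (-0.1500, 0.2000, -0.0800)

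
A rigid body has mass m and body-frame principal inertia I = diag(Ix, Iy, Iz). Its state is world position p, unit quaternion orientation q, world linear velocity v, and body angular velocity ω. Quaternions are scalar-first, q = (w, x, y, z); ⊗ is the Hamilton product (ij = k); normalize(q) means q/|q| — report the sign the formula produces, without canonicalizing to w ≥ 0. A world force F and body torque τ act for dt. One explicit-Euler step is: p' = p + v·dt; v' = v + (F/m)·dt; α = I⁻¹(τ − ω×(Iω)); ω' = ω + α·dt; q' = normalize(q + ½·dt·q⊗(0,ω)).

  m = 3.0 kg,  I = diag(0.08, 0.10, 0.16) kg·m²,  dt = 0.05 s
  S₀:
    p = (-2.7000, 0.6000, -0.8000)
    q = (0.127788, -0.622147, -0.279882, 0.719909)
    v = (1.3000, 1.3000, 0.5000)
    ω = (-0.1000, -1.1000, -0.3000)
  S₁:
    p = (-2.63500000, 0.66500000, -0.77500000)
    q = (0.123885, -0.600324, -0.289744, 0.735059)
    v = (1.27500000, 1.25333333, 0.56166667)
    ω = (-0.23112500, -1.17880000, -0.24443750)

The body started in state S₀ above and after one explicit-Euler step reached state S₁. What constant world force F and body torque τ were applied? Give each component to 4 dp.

v₁ − v₀ = (-0.02500000, -0.04666667, 0.06166667)
F = m·Δv/dt = (-1.5000, -2.8000, 3.7000)
rate change Δω = (-0.13112500, -0.07880000, 0.05556250)
gyro term ω₀×Iω₀ = (0.0198, -0.0024, 0.0022)
I·α + gyro = (-0.1900, -0.1600, 0.1800)

F = (-1.5000, -2.8000, 3.7000)
τ = (-0.1900, -0.1600, 0.1800)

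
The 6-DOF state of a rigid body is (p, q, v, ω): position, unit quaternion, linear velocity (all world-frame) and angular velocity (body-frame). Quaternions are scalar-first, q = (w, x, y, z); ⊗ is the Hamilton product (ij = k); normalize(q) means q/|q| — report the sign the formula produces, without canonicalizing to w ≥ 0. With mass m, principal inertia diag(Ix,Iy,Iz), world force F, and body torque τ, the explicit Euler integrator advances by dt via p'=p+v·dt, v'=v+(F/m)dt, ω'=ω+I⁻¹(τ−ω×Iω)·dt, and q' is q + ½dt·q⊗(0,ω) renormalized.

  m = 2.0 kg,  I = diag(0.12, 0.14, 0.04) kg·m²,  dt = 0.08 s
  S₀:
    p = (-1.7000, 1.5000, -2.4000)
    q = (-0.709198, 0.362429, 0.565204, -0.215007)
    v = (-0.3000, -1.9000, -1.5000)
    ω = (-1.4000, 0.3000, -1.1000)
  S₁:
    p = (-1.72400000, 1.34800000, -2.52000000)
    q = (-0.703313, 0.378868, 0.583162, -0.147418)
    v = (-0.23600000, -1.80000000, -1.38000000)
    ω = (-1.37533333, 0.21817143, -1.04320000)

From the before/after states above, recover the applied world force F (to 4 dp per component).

velocity change Δv = (0.06400000, 0.10000000, 0.12000000)
applied force F = (1.6000, 2.5000, 3.0000)

F = (1.6000, 2.5000, 3.0000)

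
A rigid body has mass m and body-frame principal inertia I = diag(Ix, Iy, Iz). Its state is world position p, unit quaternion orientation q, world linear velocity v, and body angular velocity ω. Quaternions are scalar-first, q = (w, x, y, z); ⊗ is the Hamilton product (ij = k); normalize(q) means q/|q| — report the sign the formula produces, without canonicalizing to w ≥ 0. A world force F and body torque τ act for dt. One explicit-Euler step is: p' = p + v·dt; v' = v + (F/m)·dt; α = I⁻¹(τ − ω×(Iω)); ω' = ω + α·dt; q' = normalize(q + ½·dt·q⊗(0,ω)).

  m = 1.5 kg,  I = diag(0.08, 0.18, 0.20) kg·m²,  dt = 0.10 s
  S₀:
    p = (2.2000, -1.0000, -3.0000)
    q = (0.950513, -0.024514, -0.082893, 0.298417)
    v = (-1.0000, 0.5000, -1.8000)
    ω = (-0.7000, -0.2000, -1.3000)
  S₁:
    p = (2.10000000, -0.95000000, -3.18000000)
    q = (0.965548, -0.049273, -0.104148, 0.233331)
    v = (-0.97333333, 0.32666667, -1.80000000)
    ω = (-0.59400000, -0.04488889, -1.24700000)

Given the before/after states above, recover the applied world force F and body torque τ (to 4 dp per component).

F = (0.4000, -2.6000, 0.0000)
τ = (0.0900, 0.1700, 0.1200)

Δω = ω₁−ω₀ = (0.10600000, 0.15511111, 0.05300000)
ω₀×(Iω₀) = (0.0052, -0.1092, 0.0140)
I·α + gyro = (0.0900, 0.1700, 0.1200)
velocity change Δv = (0.02666667, -0.17333333, 0.00000000)
m·(v₁−v₀)/dt = (0.4000, -2.6000, 0.0000)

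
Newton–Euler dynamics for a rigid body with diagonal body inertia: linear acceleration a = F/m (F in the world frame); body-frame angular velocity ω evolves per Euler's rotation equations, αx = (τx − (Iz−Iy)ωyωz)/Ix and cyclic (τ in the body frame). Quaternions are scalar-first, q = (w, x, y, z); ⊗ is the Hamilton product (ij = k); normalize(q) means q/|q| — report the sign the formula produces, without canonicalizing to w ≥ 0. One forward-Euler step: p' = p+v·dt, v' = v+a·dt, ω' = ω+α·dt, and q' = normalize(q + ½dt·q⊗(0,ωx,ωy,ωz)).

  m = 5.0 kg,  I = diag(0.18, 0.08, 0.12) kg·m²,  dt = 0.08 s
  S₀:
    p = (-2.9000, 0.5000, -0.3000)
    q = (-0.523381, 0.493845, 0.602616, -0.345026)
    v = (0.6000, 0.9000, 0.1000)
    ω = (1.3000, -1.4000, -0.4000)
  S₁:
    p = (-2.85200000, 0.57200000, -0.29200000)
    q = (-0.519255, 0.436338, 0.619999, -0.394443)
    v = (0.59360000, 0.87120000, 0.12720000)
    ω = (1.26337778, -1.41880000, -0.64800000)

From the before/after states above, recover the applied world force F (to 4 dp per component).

v₁ − v₀ = (-0.00640000, -0.02880000, 0.02720000)
m·(v₁−v₀)/dt = (-0.4000, -1.8000, 1.7000)

F = (-0.4000, -1.8000, 1.7000)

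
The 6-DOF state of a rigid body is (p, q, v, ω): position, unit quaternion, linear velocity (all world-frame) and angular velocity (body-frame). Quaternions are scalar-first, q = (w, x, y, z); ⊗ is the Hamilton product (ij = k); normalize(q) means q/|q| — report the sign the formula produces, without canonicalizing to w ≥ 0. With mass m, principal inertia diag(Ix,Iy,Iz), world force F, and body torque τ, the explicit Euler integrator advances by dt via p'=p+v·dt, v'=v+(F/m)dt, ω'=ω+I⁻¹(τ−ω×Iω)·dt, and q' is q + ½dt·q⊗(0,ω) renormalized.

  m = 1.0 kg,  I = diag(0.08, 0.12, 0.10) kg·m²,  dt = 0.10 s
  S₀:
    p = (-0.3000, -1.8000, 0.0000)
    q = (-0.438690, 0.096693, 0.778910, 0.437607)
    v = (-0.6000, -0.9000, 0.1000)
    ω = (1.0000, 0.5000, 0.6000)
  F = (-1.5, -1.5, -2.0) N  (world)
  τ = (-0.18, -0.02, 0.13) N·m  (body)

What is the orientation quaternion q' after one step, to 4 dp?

q' = (-0.4752, 0.0870, 0.7853, 0.3871)

Hamilton product q⊗(0,ω) = (-0.7487122, -0.1901475, 0.1602462, -0.9937775)
q' = normalize(q + ½dt·q⊗(0,ω)) = (-0.4752, 0.0870, 0.7853, 0.3871)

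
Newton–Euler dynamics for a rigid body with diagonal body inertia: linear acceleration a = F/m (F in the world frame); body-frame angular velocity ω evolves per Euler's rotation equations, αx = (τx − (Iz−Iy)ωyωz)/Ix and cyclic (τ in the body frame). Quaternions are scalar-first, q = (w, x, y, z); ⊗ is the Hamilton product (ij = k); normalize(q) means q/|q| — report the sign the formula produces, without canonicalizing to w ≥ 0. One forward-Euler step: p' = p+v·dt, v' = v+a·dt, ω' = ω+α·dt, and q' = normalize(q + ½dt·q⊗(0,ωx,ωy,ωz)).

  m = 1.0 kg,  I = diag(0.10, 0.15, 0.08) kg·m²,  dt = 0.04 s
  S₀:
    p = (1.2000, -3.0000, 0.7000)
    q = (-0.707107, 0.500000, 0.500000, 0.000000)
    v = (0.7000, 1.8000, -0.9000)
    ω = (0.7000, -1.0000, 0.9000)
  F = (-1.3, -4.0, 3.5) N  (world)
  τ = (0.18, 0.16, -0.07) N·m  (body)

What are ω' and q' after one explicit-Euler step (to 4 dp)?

precession coupling ω×(Iω) = (0.0630, 0.0126, -0.0350)
α = I⁻¹(τ − ω×Iω) = (1.1700, 0.9827, -0.4375)
new body rate ω' = (0.7468, -0.9607, 0.8825)
q⊗(0,ω) = (0.1500000, -0.0449749, 0.2571070, -1.4863963)
q + ½dt·q⊗(0,ω), renormalized = (-0.7038, 0.4989, 0.5049, -0.0297)

ω' = (0.7468, -0.9607, 0.8825)
q' = (-0.7038, 0.4989, 0.5049, -0.0297)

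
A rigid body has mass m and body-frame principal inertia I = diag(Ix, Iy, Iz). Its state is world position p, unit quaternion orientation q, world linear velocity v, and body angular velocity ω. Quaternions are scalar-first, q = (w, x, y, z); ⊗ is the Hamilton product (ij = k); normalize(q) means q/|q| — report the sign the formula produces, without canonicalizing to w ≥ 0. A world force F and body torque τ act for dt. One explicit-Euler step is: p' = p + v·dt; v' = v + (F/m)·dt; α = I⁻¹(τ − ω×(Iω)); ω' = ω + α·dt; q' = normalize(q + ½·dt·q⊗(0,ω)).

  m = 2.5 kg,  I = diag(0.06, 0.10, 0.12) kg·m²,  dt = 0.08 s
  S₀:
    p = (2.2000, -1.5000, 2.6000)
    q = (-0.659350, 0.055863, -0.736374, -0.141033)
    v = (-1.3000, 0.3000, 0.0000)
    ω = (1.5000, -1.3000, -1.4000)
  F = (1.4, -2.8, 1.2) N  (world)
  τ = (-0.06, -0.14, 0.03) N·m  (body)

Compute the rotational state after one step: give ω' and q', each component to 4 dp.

(τ − ω×Iω)/I = (-1.6067, -2.6600, 0.9000)
new body rate ω' = (1.3715, -1.5128, -1.3280)
Hamilton product q⊗(0,ω) = (-1.2385269, -0.1414443, 0.7238137, 1.9550291)
q' = normalize(q + ½dt·q⊗(0,ω)) = (-0.7056, 0.0500, -0.7041, -0.0625)

ω' = (1.3715, -1.5128, -1.3280)
q' = (-0.7056, 0.0500, -0.7041, -0.0625)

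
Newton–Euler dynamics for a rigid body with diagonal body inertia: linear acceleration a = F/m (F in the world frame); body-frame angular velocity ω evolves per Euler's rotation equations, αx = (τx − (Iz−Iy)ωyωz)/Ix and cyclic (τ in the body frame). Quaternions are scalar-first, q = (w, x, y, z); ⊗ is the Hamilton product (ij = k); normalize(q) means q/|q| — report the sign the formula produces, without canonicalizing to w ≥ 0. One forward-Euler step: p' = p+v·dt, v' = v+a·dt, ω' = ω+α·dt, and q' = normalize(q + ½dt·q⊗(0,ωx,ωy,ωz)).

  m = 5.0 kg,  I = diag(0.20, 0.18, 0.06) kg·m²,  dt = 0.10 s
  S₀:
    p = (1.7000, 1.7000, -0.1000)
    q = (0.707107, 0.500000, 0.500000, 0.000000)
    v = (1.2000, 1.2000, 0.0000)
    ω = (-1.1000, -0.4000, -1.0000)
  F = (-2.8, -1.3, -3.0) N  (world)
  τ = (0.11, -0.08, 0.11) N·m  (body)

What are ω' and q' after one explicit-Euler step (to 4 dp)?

ω' = (-1.0210, -0.5300, -0.8020)
q' = (0.7424, 0.4348, 0.5094, -0.0178)

precession coupling ω×(Iω) = (-0.0480, 0.1540, -0.0088)
angular accel α = (0.7900, -1.3000, 1.9800)
ω' = ω + α·dt = (-1.0210, -0.5300, -0.8020)
Hamilton product q⊗(0,ω) = (0.7500000, -1.2778177, 0.2171572, -0.3571070)
q' = normalize(q + ½dt·q⊗(0,ω)) = (0.7424, 0.4348, 0.5094, -0.0178)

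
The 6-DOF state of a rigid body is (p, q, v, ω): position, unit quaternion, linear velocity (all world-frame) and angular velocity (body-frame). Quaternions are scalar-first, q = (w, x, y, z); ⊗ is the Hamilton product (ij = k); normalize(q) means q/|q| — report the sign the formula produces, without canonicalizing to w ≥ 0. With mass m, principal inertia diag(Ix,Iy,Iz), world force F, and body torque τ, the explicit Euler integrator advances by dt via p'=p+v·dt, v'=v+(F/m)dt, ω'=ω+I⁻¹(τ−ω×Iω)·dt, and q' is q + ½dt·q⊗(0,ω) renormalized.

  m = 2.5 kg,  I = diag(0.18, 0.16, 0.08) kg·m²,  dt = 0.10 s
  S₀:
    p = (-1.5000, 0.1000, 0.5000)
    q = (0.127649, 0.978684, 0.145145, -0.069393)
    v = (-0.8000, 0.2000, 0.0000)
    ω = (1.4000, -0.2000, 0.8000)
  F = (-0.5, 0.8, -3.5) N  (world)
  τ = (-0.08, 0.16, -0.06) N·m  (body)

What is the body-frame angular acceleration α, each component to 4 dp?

α = (-0.5156, 0.3000, -0.8200)

ω×(Iω) gyroscopic = (0.0128, 0.1120, 0.0056)
angular accel α = (-0.5156, 0.3000, -0.8200)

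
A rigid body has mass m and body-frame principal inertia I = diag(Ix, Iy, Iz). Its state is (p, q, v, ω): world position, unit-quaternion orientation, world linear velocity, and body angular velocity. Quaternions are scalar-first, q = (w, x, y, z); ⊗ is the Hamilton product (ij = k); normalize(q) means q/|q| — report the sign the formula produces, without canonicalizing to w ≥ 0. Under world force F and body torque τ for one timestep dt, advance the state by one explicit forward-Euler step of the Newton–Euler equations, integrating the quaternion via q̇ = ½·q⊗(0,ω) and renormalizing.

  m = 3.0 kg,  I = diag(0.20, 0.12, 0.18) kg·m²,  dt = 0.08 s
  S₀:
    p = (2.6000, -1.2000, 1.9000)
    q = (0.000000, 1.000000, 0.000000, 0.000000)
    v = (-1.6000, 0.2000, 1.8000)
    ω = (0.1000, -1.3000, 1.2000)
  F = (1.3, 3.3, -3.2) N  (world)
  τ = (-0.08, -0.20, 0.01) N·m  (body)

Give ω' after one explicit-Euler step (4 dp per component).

ω×(Iω) gyroscopic = (-0.0936, 0.0024, 0.0104)
(τ − ω×Iω)/I = (0.0680, -1.6867, -0.0022)
ω' = ω + α·dt = (0.1054, -1.4349, 1.1998)

ω' = (0.1054, -1.4349, 1.1998)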